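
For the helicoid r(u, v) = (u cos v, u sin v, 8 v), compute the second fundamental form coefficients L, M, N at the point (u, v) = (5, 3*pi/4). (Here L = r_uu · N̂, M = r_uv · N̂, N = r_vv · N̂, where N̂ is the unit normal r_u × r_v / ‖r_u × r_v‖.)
L = 0;  M = -8*sqrt(89)/89;  N = 0

Compute the unit normal N̂(u, v) = (8*sin(v)/sqrt(u^2 + 64), -8*cos(v)/sqrt(u^2 + 64), u/sqrt(u^2 + 64)), and the second partials r_uu, r_uv, r_vv. Take dot products:
  L(u, v) = r_uu · N̂ = 0,
  M(u, v) = r_uv · N̂ = -8/sqrt(u^2 + 64),
  N(u, v) = r_vv · N̂ = 0.
Evaluating at (u, v) = (5, 3*pi/4):
  L = 0, M = -8*sqrt(89)/89, N = 0.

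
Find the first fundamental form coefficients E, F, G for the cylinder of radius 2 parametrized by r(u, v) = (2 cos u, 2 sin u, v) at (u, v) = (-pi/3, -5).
E = 4;  F = 0;  G = 1

Partials: r_u = (-2*sin(u), 2*cos(u), 0), r_v = (0, 0, 1). As functions of (u, v):
  E = r_u · r_u = 4,
  F = r_u · r_v = 0,
  G = r_v · r_v = 1.
Evaluating at (u, v) = (-pi/3, -5): E = 4, F = 0, G = 1.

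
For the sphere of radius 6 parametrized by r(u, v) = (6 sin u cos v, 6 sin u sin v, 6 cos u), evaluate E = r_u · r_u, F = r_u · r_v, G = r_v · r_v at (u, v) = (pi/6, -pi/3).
E = 36;  F = 0;  G = 9

Partials: r_u = (6*cos(u)*cos(v), 6*sin(v)*cos(u), -6*sin(u)), r_v = (-6*sin(u)*sin(v), 6*sin(u)*cos(v), 0). As functions of (u, v):
  E = r_u · r_u = 36,
  F = r_u · r_v = 0,
  G = r_v · r_v = 36*sin(u)^2.
Evaluating at (u, v) = (pi/6, -pi/3): E = 36, F = 0, G = 9.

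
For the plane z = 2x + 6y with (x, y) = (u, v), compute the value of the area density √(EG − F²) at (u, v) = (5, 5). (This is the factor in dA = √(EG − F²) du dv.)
√(EG − F²)|_{(5, 5)} = sqrt(41)

E = 5, F = 12, G = 37, so EG − F² = 41. Taking the positive square root: √(EG − F²) = sqrt(41). At (u, v) = (5, 5): sqrt(41).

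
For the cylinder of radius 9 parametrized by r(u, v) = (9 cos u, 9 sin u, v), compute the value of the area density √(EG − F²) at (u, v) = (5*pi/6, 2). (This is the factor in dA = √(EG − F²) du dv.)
√(EG − F²)|_{(5*pi/6, 2)} = 9

E = 81, F = 0, G = 1, so EG − F² = 81. Taking the positive square root: √(EG − F²) = 9. At (u, v) = (5*pi/6, 2): 9.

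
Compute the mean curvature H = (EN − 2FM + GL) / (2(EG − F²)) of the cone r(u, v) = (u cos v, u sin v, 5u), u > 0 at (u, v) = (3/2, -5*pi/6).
H = 5*sqrt(26)/78

With E = 26, F = 0, G = u^2, L = 0, M = 0, N = 5*sqrt(26)*u^2/(26*Abs(u)), assemble
  H = (EN − 2FM + GL) / (2(EG − F²)) = 5*sqrt(26)/(52*Abs(u)).
At (u, v) = (3/2, -5*pi/6): H = 5*sqrt(26)/78.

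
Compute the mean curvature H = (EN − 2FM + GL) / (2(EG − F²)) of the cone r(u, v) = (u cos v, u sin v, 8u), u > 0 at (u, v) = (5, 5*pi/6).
H = 4*sqrt(65)/325

With E = 65, F = 0, G = u^2, L = 0, M = 0, N = 8*sqrt(65)*u^2/(65*Abs(u)), assemble
  H = (EN − 2FM + GL) / (2(EG − F²)) = 4*sqrt(65)/(65*Abs(u)).
At (u, v) = (5, 5*pi/6): H = 4*sqrt(65)/325.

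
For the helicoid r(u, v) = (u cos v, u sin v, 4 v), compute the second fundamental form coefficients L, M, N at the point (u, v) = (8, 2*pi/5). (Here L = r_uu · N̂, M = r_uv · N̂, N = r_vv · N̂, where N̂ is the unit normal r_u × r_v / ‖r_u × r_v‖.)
L = 0;  M = -sqrt(5)/5;  N = 0

Compute the unit normal N̂(u, v) = (4*sin(v)/sqrt(u^2 + 16), -4*cos(v)/sqrt(u^2 + 16), u/sqrt(u^2 + 16)), and the second partials r_uu, r_uv, r_vv. Take dot products:
  L(u, v) = r_uu · N̂ = 0,
  M(u, v) = r_uv · N̂ = -4/sqrt(u^2 + 16),
  N(u, v) = r_vv · N̂ = 0.
Evaluating at (u, v) = (8, 2*pi/5):
  L = 0, M = -sqrt(5)/5, N = 0.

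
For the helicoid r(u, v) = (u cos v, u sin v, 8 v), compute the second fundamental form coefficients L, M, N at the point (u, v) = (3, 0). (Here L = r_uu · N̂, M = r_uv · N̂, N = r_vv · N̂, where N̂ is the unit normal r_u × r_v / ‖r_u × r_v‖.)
L = 0;  M = -8*sqrt(73)/73;  N = 0

Compute the unit normal N̂(u, v) = (8*sin(v)/sqrt(u^2 + 64), -8*cos(v)/sqrt(u^2 + 64), u/sqrt(u^2 + 64)), and the second partials r_uu, r_uv, r_vv. Take dot products:
  L(u, v) = r_uu · N̂ = 0,
  M(u, v) = r_uv · N̂ = -8/sqrt(u^2 + 64),
  N(u, v) = r_vv · N̂ = 0.
Evaluating at (u, v) = (3, 0):
  L = 0, M = -8*sqrt(73)/73, N = 0.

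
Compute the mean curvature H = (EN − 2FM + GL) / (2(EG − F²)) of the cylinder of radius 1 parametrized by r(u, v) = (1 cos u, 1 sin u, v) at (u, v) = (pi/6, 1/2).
H = -1/2

With E = 1, F = 0, G = 1, L = -1, M = 0, N = 0, assemble
  H = (EN − 2FM + GL) / (2(EG − F²)) = -1/2.
At (u, v) = (pi/6, 1/2): H = -1/2.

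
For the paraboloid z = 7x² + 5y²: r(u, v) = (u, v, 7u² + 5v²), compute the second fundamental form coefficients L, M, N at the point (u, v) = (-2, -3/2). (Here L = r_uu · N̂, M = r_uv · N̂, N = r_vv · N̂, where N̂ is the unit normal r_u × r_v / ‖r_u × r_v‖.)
L = 7*sqrt(1010)/505;  M = 0;  N = sqrt(1010)/101

Compute the unit normal N̂(u, v) = (-14*u/sqrt(196*u^2 + 100*v^2 + 1), -10*v/sqrt(196*u^2 + 100*v^2 + 1), 1/sqrt(196*u^2 + 100*v^2 + 1)), and the second partials r_uu, r_uv, r_vv. Take dot products:
  L(u, v) = r_uu · N̂ = 14/sqrt(196*u^2 + 100*v^2 + 1),
  M(u, v) = r_uv · N̂ = 0,
  N(u, v) = r_vv · N̂ = 10/sqrt(196*u^2 + 100*v^2 + 1).
Evaluating at (u, v) = (-2, -3/2):
  L = 7*sqrt(1010)/505, M = 0, N = sqrt(1010)/101.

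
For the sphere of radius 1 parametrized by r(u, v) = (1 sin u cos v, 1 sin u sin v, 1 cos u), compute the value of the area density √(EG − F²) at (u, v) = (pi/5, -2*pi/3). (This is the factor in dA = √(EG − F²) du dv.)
√(EG − F²)|_{(pi/5, -2*pi/3)} = sqrt(10 - 2*sqrt(5))/4

E = 1, F = 0, G = sin(u)^2, so EG − F² = sin(u)^2. Taking the positive square root: √(EG − F²) = Abs(sin(u)). At (u, v) = (pi/5, -2*pi/3): sqrt(10 - 2*sqrt(5))/4.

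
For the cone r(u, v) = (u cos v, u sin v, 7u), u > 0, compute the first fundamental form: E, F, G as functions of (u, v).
E = 50;  F = 0;  G = u^2

Compute partials: r_u = (cos(v), sin(v), 7), r_v = (-u*sin(v), u*cos(v), 0). Then
  E = r_u · r_u = 50,
  F = r_u · r_v = 0,
  G = r_v · r_v = u^2.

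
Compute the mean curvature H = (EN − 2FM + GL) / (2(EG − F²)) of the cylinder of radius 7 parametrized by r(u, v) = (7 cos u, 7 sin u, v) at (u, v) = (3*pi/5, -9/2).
H = -1/14

With E = 49, F = 0, G = 1, L = -7, M = 0, N = 0, assemble
  H = (EN − 2FM + GL) / (2(EG − F²)) = -1/14.
At (u, v) = (3*pi/5, -9/2): H = -1/14.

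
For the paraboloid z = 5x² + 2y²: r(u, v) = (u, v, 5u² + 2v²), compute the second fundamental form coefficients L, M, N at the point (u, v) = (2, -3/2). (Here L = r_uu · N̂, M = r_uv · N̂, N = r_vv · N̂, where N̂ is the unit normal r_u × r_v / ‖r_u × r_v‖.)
L = 10*sqrt(437)/437;  M = 0;  N = 4*sqrt(437)/437

Compute the unit normal N̂(u, v) = (-10*u/sqrt(100*u^2 + 16*v^2 + 1), -4*v/sqrt(100*u^2 + 16*v^2 + 1), 1/sqrt(100*u^2 + 16*v^2 + 1)), and the second partials r_uu, r_uv, r_vv. Take dot products:
  L(u, v) = r_uu · N̂ = 10/sqrt(100*u^2 + 16*v^2 + 1),
  M(u, v) = r_uv · N̂ = 0,
  N(u, v) = r_vv · N̂ = 4/sqrt(100*u^2 + 16*v^2 + 1).
Evaluating at (u, v) = (2, -3/2):
  L = 10*sqrt(437)/437, M = 0, N = 4*sqrt(437)/437.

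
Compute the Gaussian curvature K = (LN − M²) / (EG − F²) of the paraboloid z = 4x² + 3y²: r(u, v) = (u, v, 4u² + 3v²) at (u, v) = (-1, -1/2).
K = 12/1369

Coefficients of the first fundamental form: E = 64*u^2 + 1, F = 48*u*v, G = 36*v^2 + 1.
Coefficients of the second fundamental form: L = 8/sqrt(64*u^2 + 36*v^2 + 1), M = 0, N = 6/sqrt(64*u^2 + 36*v^2 + 1).
Assemble K = (LN − M²)/(EG − F²) = 48/(4096*u^4 + 4608*u^2*v^2 + 128*u^2 + 1296*v^4 + 72*v^2 + 1). At (u, v) = (-1, -1/2): K = 12/1369.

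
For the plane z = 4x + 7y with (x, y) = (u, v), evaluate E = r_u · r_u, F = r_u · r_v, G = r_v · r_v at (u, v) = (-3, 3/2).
E = 17;  F = 28;  G = 50

Partials: r_u = (1, 0, 4), r_v = (0, 1, 7). As functions of (u, v):
  E = r_u · r_u = 17,
  F = r_u · r_v = 28,
  G = r_v · r_v = 50.
Evaluating at (u, v) = (-3, 3/2): E = 17, F = 28, G = 50.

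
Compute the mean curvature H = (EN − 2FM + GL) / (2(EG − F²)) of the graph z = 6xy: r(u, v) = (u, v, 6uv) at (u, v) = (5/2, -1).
H = 135*sqrt(262)/17161

With E = 36*v^2 + 1, F = 36*u*v, G = 36*u^2 + 1, L = 0, M = 6/sqrt(36*u^2 + 36*v^2 + 1), N = 0, assemble
  H = (EN − 2FM + GL) / (2(EG − F²)) = -216*u*v/(36*u^2 + 36*v^2 + 1)^(3/2).
At (u, v) = (5/2, -1): H = 135*sqrt(262)/17161.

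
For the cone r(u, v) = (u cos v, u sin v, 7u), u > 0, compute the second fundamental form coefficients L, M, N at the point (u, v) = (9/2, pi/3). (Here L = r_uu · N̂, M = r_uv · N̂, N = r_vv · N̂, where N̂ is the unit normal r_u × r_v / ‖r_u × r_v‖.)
L = 0;  M = 0;  N = 63*sqrt(2)/20

Compute the unit normal N̂(u, v) = (-7*sqrt(2)*u*cos(v)/(10*Abs(u)), -7*sqrt(2)*u*sin(v)/(10*Abs(u)), sqrt(2)*u/(10*Abs(u))), and the second partials r_uu, r_uv, r_vv. Take dot products:
  L(u, v) = r_uu · N̂ = 0,
  M(u, v) = r_uv · N̂ = 0,
  N(u, v) = r_vv · N̂ = 7*sqrt(2)*u^2/(10*Abs(u)).
Evaluating at (u, v) = (9/2, pi/3):
  L = 0, M = 0, N = 63*sqrt(2)/20.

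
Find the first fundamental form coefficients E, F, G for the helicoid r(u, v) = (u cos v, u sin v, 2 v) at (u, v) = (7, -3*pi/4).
E = 1;  F = 0;  G = 53

Partials: r_u = (cos(v), sin(v), 0), r_v = (-u*sin(v), u*cos(v), 2). As functions of (u, v):
  E = r_u · r_u = 1,
  F = r_u · r_v = 0,
  G = r_v · r_v = u^2 + 4.
Evaluating at (u, v) = (7, -3*pi/4): E = 1, F = 0, G = 53.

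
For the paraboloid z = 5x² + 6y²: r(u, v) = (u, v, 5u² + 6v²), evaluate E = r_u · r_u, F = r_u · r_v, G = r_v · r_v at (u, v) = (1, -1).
E = 101;  F = -120;  G = 145

Partials: r_u = (1, 0, 10*u), r_v = (0, 1, 12*v). As functions of (u, v):
  E = r_u · r_u = 100*u^2 + 1,
  F = r_u · r_v = 120*u*v,
  G = r_v · r_v = 144*v^2 + 1.
Evaluating at (u, v) = (1, -1): E = 101, F = -120, G = 145.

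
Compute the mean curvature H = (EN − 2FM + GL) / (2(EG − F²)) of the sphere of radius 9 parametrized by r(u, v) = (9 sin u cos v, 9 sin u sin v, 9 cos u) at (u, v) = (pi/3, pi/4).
H = -1/9

With E = 81, F = 0, G = 81*sin(u)^2, L = -9*sin(u)/Abs(sin(u)), M = 0, N = -9*sin(u)^3/Abs(sin(u)), assemble
  H = (EN − 2FM + GL) / (2(EG − F²)) = -sin(u)/(9*Abs(sin(u))).
At (u, v) = (pi/3, pi/4): H = -1/9.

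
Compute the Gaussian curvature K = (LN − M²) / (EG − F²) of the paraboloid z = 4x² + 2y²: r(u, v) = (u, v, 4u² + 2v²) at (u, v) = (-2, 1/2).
K = 32/68121

Coefficients of the first fundamental form: E = 64*u^2 + 1, F = 32*u*v, G = 16*v^2 + 1.
Coefficients of the second fundamental form: L = 8/sqrt(64*u^2 + 16*v^2 + 1), M = 0, N = 4/sqrt(64*u^2 + 16*v^2 + 1).
Assemble K = (LN − M²)/(EG − F²) = 32/(4096*u^4 + 2048*u^2*v^2 + 128*u^2 + 256*v^4 + 32*v^2 + 1). At (u, v) = (-2, 1/2): K = 32/68121.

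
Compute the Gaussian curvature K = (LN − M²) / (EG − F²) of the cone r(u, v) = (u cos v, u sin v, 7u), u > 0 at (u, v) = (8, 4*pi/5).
K = 0

Coefficients of the first fundamental form: E = 50, F = 0, G = u^2.
Coefficients of the second fundamental form: L = 0, M = 0, N = 7*sqrt(2)*u^2/(10*Abs(u)).
Assemble K = (LN − M²)/(EG − F²) = 0. At (u, v) = (8, 4*pi/5): K = 0.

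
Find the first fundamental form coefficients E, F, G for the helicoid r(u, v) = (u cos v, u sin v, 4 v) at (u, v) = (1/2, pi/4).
E = 1;  F = 0;  G = 65/4

Partials: r_u = (cos(v), sin(v), 0), r_v = (-u*sin(v), u*cos(v), 4). As functions of (u, v):
  E = r_u · r_u = 1,
  F = r_u · r_v = 0,
  G = r_v · r_v = u^2 + 16.
Evaluating at (u, v) = (1/2, pi/4): E = 1, F = 0, G = 65/4.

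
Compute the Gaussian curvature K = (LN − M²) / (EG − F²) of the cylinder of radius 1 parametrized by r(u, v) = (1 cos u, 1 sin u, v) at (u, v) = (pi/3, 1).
K = 0

Coefficients of the first fundamental form: E = 1, F = 0, G = 1.
Coefficients of the second fundamental form: L = -1, M = 0, N = 0.
Assemble K = (LN − M²)/(EG − F²) = 0. At (u, v) = (pi/3, 1): K = 0.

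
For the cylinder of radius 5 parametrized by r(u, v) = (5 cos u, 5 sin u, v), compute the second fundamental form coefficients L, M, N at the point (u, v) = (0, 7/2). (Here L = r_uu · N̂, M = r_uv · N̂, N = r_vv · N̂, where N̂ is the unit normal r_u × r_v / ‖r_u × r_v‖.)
L = -5;  M = 0;  N = 0

Compute the unit normal N̂(u, v) = (cos(u), sin(u), 0), and the second partials r_uu, r_uv, r_vv. Take dot products:
  L(u, v) = r_uu · N̂ = -5,
  M(u, v) = r_uv · N̂ = 0,
  N(u, v) = r_vv · N̂ = 0.
Evaluating at (u, v) = (0, 7/2):
  L = -5, M = 0, N = 0.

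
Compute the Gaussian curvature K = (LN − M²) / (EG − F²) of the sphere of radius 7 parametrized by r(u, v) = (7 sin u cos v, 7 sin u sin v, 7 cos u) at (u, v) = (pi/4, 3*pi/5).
K = 1/49

Coefficients of the first fundamental form: E = 49, F = 0, G = 49*sin(u)^2.
Coefficients of the second fundamental form: L = -7*sin(u)/Abs(sin(u)), M = 0, N = -7*sin(u)^3/Abs(sin(u)).
Assemble K = (LN − M²)/(EG − F²) = 1/49. At (u, v) = (pi/4, 3*pi/5): K = 1/49.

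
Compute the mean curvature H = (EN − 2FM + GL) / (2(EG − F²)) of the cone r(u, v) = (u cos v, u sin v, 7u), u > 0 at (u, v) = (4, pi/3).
H = 7*sqrt(2)/80

With E = 50, F = 0, G = u^2, L = 0, M = 0, N = 7*sqrt(2)*u^2/(10*Abs(u)), assemble
  H = (EN − 2FM + GL) / (2(EG − F²)) = 7*sqrt(2)/(20*Abs(u)).
At (u, v) = (4, pi/3): H = 7*sqrt(2)/80.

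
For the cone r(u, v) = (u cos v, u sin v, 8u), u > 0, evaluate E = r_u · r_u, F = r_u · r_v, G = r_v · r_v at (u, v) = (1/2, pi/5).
E = 65;  F = 0;  G = 1/4

Partials: r_u = (cos(v), sin(v), 8), r_v = (-u*sin(v), u*cos(v), 0). As functions of (u, v):
  E = r_u · r_u = 65,
  F = r_u · r_v = 0,
  G = r_v · r_v = u^2.
Evaluating at (u, v) = (1/2, pi/5): E = 65, F = 0, G = 1/4.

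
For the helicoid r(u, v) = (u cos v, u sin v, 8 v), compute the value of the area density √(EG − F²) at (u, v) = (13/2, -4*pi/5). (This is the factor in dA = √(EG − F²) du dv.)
√(EG − F²)|_{(13/2, -4*pi/5)} = 5*sqrt(17)/2

E = 1, F = 0, G = u^2 + 64, so EG − F² = u^2 + 64. Taking the positive square root: √(EG − F²) = sqrt(u^2 + 64). At (u, v) = (13/2, -4*pi/5): 5*sqrt(17)/2.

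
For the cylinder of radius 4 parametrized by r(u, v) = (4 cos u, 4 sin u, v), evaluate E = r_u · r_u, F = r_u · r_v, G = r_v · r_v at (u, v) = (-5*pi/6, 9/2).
E = 16;  F = 0;  G = 1

Partials: r_u = (-4*sin(u), 4*cos(u), 0), r_v = (0, 0, 1). As functions of (u, v):
  E = r_u · r_u = 16,
  F = r_u · r_v = 0,
  G = r_v · r_v = 1.
Evaluating at (u, v) = (-5*pi/6, 9/2): E = 16, F = 0, G = 1.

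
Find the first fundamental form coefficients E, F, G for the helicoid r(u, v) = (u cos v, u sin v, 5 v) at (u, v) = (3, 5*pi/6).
E = 1;  F = 0;  G = 34

Partials: r_u = (cos(v), sin(v), 0), r_v = (-u*sin(v), u*cos(v), 5). As functions of (u, v):
  E = r_u · r_u = 1,
  F = r_u · r_v = 0,
  G = r_v · r_v = u^2 + 25.
Evaluating at (u, v) = (3, 5*pi/6): E = 1, F = 0, G = 34.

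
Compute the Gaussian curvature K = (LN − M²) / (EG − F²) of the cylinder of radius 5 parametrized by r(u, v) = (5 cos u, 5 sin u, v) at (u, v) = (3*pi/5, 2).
K = 0

Coefficients of the first fundamental form: E = 25, F = 0, G = 1.
Coefficients of the second fundamental form: L = -5, M = 0, N = 0.
Assemble K = (LN − M²)/(EG − F²) = 0. At (u, v) = (3*pi/5, 2): K = 0.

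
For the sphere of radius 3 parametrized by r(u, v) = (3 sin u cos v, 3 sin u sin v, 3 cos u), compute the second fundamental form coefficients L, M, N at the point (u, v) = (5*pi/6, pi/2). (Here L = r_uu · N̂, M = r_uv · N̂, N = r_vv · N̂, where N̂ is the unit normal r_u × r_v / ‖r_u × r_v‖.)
L = -3;  M = 0;  N = -3/4

Compute the unit normal N̂(u, v) = (sin(u)^2*cos(v)/Abs(sin(u)), sin(u)^2*sin(v)/Abs(sin(u)), sin(2*u)/(2*Abs(sin(u)))), and the second partials r_uu, r_uv, r_vv. Take dot products:
  L(u, v) = r_uu · N̂ = -3*sin(u)/Abs(sin(u)),
  M(u, v) = r_uv · N̂ = 0,
  N(u, v) = r_vv · N̂ = -3*sin(u)^3/Abs(sin(u)).
Evaluating at (u, v) = (5*pi/6, pi/2):
  L = -3, M = 0, N = -3/4.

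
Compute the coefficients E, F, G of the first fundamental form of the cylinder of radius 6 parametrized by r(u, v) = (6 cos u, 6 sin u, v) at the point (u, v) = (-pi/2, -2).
E = 36;  F = 0;  G = 1

Partials: r_u = (-6*sin(u), 6*cos(u), 0), r_v = (0, 0, 1). As functions of (u, v):
  E = r_u · r_u = 36,
  F = r_u · r_v = 0,
  G = r_v · r_v = 1.
Evaluating at (u, v) = (-pi/2, -2): E = 36, F = 0, G = 1.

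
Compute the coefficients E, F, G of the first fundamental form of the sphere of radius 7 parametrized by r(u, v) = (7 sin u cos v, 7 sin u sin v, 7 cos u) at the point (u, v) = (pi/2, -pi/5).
E = 49;  F = 0;  G = 49

Partials: r_u = (7*cos(u)*cos(v), 7*sin(v)*cos(u), -7*sin(u)), r_v = (-7*sin(u)*sin(v), 7*sin(u)*cos(v), 0). As functions of (u, v):
  E = r_u · r_u = 49,
  F = r_u · r_v = 0,
  G = r_v · r_v = 49*sin(u)^2.
Evaluating at (u, v) = (pi/2, -pi/5): E = 49, F = 0, G = 49.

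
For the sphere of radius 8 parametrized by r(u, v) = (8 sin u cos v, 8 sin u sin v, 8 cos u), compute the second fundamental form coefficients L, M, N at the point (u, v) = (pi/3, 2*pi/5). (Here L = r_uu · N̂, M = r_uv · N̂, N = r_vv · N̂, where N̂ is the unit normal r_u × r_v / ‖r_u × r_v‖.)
L = -8;  M = 0;  N = -6

Compute the unit normal N̂(u, v) = (sin(u)^2*cos(v)/Abs(sin(u)), sin(u)^2*sin(v)/Abs(sin(u)), sin(2*u)/(2*Abs(sin(u)))), and the second partials r_uu, r_uv, r_vv. Take dot products:
  L(u, v) = r_uu · N̂ = -8*sin(u)/Abs(sin(u)),
  M(u, v) = r_uv · N̂ = 0,
  N(u, v) = r_vv · N̂ = -8*sin(u)^3/Abs(sin(u)).
Evaluating at (u, v) = (pi/3, 2*pi/5):
  L = -8, M = 0, N = -6.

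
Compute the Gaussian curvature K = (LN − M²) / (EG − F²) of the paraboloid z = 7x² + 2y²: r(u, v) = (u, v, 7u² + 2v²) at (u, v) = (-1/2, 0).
K = 14/625

Coefficients of the first fundamental form: E = 196*u^2 + 1, F = 56*u*v, G = 16*v^2 + 1.
Coefficients of the second fundamental form: L = 14/sqrt(196*u^2 + 16*v^2 + 1), M = 0, N = 4/sqrt(196*u^2 + 16*v^2 + 1).
Assemble K = (LN − M²)/(EG − F²) = 56/(38416*u^4 + 6272*u^2*v^2 + 392*u^2 + 256*v^4 + 32*v^2 + 1). At (u, v) = (-1/2, 0): K = 14/625.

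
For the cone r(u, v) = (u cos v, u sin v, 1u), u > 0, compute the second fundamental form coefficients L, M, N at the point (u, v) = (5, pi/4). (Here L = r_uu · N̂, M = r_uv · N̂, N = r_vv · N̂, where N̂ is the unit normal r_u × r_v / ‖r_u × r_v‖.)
L = 0;  M = 0;  N = 5*sqrt(2)/2

Compute the unit normal N̂(u, v) = (-sqrt(2)*u*cos(v)/(2*Abs(u)), -sqrt(2)*u*sin(v)/(2*Abs(u)), sqrt(2)*u/(2*Abs(u))), and the second partials r_uu, r_uv, r_vv. Take dot products:
  L(u, v) = r_uu · N̂ = 0,
  M(u, v) = r_uv · N̂ = 0,
  N(u, v) = r_vv · N̂ = sqrt(2)*u^2/(2*Abs(u)).
Evaluating at (u, v) = (5, pi/4):
  L = 0, M = 0, N = 5*sqrt(2)/2.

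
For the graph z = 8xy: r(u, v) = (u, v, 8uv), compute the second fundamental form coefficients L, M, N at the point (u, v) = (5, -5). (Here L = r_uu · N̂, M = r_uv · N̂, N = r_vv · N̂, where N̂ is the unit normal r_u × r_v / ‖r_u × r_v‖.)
L = 0;  M = 8*sqrt(3201)/3201;  N = 0

Compute the unit normal N̂(u, v) = (-8*v/sqrt(64*u^2 + 64*v^2 + 1), -8*u/sqrt(64*u^2 + 64*v^2 + 1), 1/sqrt(64*u^2 + 64*v^2 + 1)), and the second partials r_uu, r_uv, r_vv. Take dot products:
  L(u, v) = r_uu · N̂ = 0,
  M(u, v) = r_uv · N̂ = 8/sqrt(64*u^2 + 64*v^2 + 1),
  N(u, v) = r_vv · N̂ = 0.
Evaluating at (u, v) = (5, -5):
  L = 0, M = 8*sqrt(3201)/3201, N = 0.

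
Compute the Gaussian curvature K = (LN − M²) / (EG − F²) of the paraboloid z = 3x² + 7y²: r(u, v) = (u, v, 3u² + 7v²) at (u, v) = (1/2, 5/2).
K = 84/1525225

Coefficients of the first fundamental form: E = 36*u^2 + 1, F = 84*u*v, G = 196*v^2 + 1.
Coefficients of the second fundamental form: L = 6/sqrt(36*u^2 + 196*v^2 + 1), M = 0, N = 14/sqrt(36*u^2 + 196*v^2 + 1).
Assemble K = (LN − M²)/(EG − F²) = 84/(1296*u^4 + 14112*u^2*v^2 + 72*u^2 + 38416*v^4 + 392*v^2 + 1). At (u, v) = (1/2, 5/2): K = 84/1525225.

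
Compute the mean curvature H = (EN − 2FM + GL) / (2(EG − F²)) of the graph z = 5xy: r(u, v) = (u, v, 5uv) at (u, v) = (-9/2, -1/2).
H = -1125*sqrt(2054)/2109458

With E = 25*v^2 + 1, F = 25*u*v, G = 25*u^2 + 1, L = 0, M = 5/sqrt(25*u^2 + 25*v^2 + 1), N = 0, assemble
  H = (EN − 2FM + GL) / (2(EG − F²)) = -125*u*v/(25*u^2 + 25*v^2 + 1)^(3/2).
At (u, v) = (-9/2, -1/2): H = -1125*sqrt(2054)/2109458.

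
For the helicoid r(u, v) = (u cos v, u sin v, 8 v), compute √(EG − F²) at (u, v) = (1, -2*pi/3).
√(EG − F²)|_{(1, -2*pi/3)} = sqrt(65)

E = 1, F = 0, G = u^2 + 64; EG − F² = u^2 + 64; √(EG − F²) = sqrt(u^2 + 64). At the given point: sqrt(65).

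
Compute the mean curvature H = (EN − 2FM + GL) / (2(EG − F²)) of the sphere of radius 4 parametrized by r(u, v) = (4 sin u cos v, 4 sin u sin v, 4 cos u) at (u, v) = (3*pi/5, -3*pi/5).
H = -1/4

With E = 16, F = 0, G = 16*sin(u)^2, L = -4*sin(u)/Abs(sin(u)), M = 0, N = -4*sin(u)^3/Abs(sin(u)), assemble
  H = (EN − 2FM + GL) / (2(EG − F²)) = -sin(u)/(4*Abs(sin(u))).
At (u, v) = (3*pi/5, -3*pi/5): H = -1/4.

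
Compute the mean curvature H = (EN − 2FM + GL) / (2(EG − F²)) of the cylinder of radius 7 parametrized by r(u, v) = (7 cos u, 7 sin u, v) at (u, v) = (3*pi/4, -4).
H = -1/14

With E = 49, F = 0, G = 1, L = -7, M = 0, N = 0, assemble
  H = (EN − 2FM + GL) / (2(EG − F²)) = -1/14.
At (u, v) = (3*pi/4, -4): H = -1/14.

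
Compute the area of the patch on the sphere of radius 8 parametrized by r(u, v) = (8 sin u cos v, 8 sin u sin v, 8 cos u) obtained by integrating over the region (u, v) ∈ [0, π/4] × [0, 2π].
Area = 64*pi*(2 - sqrt(2))

Area = ∫∫ √(EG − F²) du dv with √(EG − F²) = 64*Abs(sin(u)). Integrating over [0, π/4] × [0, 2π] gives 64*pi*(2 - sqrt(2)).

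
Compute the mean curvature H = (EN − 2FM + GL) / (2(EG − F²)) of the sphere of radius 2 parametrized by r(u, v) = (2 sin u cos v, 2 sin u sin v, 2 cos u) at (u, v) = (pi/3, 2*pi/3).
H = -1/2

With E = 4, F = 0, G = 4*sin(u)^2, L = -2*sin(u)/Abs(sin(u)), M = 0, N = -2*sin(u)^3/Abs(sin(u)), assemble
  H = (EN − 2FM + GL) / (2(EG − F²)) = -sin(u)/(2*Abs(sin(u))).
At (u, v) = (pi/3, 2*pi/3): H = -1/2.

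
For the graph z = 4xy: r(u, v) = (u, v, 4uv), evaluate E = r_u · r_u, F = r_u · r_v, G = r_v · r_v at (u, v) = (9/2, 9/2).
E = 325;  F = 324;  G = 325

Partials: r_u = (1, 0, 4*v), r_v = (0, 1, 4*u). As functions of (u, v):
  E = r_u · r_u = 16*v^2 + 1,
  F = r_u · r_v = 16*u*v,
  G = r_v · r_v = 16*u^2 + 1.
Evaluating at (u, v) = (9/2, 9/2): E = 325, F = 324, G = 325.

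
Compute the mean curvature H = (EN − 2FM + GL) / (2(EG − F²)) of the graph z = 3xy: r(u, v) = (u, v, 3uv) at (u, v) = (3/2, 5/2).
H = -81*sqrt(310)/9610

With E = 9*v^2 + 1, F = 9*u*v, G = 9*u^2 + 1, L = 0, M = 3/sqrt(9*u^2 + 9*v^2 + 1), N = 0, assemble
  H = (EN − 2FM + GL) / (2(EG − F²)) = -27*u*v/(9*u^2 + 9*v^2 + 1)^(3/2).
At (u, v) = (3/2, 5/2): H = -81*sqrt(310)/9610.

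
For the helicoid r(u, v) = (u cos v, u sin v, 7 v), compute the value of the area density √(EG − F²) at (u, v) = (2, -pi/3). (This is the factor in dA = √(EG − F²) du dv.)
√(EG − F²)|_{(2, -pi/3)} = sqrt(53)

E = 1, F = 0, G = u^2 + 49, so EG − F² = u^2 + 49. Taking the positive square root: √(EG − F²) = sqrt(u^2 + 49). At (u, v) = (2, -pi/3): sqrt(53).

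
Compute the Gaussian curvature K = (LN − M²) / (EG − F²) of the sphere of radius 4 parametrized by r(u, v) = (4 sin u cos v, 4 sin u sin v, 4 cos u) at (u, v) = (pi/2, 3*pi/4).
K = 1/16

Coefficients of the first fundamental form: E = 16, F = 0, G = 16*sin(u)^2.
Coefficients of the second fundamental form: L = -4*sin(u)/Abs(sin(u)), M = 0, N = -4*sin(u)^3/Abs(sin(u)).
Assemble K = (LN − M²)/(EG − F²) = 1/16. At (u, v) = (pi/2, 3*pi/4): K = 1/16.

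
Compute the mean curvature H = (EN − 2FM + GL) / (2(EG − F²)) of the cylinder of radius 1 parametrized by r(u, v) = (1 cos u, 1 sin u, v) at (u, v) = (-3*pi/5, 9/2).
H = -1/2

With E = 1, F = 0, G = 1, L = -1, M = 0, N = 0, assemble
  H = (EN − 2FM + GL) / (2(EG − F²)) = -1/2.
At (u, v) = (-3*pi/5, 9/2): H = -1/2.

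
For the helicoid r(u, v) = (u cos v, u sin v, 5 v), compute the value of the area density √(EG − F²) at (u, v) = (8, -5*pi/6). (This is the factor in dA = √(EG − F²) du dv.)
√(EG − F²)|_{(8, -5*pi/6)} = sqrt(89)

E = 1, F = 0, G = u^2 + 25, so EG − F² = u^2 + 25. Taking the positive square root: √(EG − F²) = sqrt(u^2 + 25). At (u, v) = (8, -5*pi/6): sqrt(89).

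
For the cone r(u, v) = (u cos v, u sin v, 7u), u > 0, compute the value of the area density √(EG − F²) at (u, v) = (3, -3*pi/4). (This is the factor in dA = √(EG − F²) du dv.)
√(EG − F²)|_{(3, -3*pi/4)} = 15*sqrt(2)

E = 50, F = 0, G = u^2, so EG − F² = 50*u^2. Taking the positive square root: √(EG − F²) = 5*sqrt(2)*Abs(u). At (u, v) = (3, -3*pi/4): 15*sqrt(2).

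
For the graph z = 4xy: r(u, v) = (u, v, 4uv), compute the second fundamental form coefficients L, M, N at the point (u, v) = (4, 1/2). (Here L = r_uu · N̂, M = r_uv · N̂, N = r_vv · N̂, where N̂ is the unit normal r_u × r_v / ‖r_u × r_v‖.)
L = 0;  M = 4*sqrt(29)/87;  N = 0

Compute the unit normal N̂(u, v) = (-4*v/sqrt(16*u^2 + 16*v^2 + 1), -4*u/sqrt(16*u^2 + 16*v^2 + 1), 1/sqrt(16*u^2 + 16*v^2 + 1)), and the second partials r_uu, r_uv, r_vv. Take dot products:
  L(u, v) = r_uu · N̂ = 0,
  M(u, v) = r_uv · N̂ = 4/sqrt(16*u^2 + 16*v^2 + 1),
  N(u, v) = r_vv · N̂ = 0.
Evaluating at (u, v) = (4, 1/2):
  L = 0, M = 4*sqrt(29)/87, N = 0.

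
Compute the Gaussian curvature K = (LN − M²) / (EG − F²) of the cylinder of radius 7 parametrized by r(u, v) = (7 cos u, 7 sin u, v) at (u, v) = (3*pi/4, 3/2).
K = 0

Coefficients of the first fundamental form: E = 49, F = 0, G = 1.
Coefficients of the second fundamental form: L = -7, M = 0, N = 0.
Assemble K = (LN − M²)/(EG − F²) = 0. At (u, v) = (3*pi/4, 3/2): K = 0.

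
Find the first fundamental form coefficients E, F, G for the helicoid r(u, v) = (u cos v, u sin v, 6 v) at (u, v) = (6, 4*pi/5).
E = 1;  F = 0;  G = 72

Partials: r_u = (cos(v), sin(v), 0), r_v = (-u*sin(v), u*cos(v), 6). As functions of (u, v):
  E = r_u · r_u = 1,
  F = r_u · r_v = 0,
  G = r_v · r_v = u^2 + 36.
Evaluating at (u, v) = (6, 4*pi/5): E = 1, F = 0, G = 72.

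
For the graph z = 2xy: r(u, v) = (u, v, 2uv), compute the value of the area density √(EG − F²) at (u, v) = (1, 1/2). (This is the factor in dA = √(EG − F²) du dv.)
√(EG − F²)|_{(1, 1/2)} = sqrt(6)

E = 4*v^2 + 1, F = 4*u*v, G = 4*u^2 + 1, so EG − F² = 4*u^2 + 4*v^2 + 1. Taking the positive square root: √(EG − F²) = sqrt(4*u^2 + 4*v^2 + 1). At (u, v) = (1, 1/2): sqrt(6).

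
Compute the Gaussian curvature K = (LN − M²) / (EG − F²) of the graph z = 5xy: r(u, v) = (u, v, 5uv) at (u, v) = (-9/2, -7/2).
K = -100/2647129

Coefficients of the first fundamental form: E = 25*v^2 + 1, F = 25*u*v, G = 25*u^2 + 1.
Coefficients of the second fundamental form: L = 0, M = 5/sqrt(25*u^2 + 25*v^2 + 1), N = 0.
Assemble K = (LN − M²)/(EG − F²) = -25/(625*u^4 + 1250*u^2*v^2 + 50*u^2 + 625*v^4 + 50*v^2 + 1). At (u, v) = (-9/2, -7/2): K = -100/2647129.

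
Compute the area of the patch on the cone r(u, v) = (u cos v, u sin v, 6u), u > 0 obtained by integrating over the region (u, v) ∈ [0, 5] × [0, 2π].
Area = 25*sqrt(37)*pi

Area = ∫∫ √(EG − F²) du dv with √(EG − F²) = sqrt(37)*Abs(u). Integrating over [0, 5] × [0, 2π] gives 25*sqrt(37)*pi.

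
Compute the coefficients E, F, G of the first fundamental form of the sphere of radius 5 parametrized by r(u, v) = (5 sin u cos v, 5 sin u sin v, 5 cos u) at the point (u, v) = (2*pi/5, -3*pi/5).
E = 25;  F = 0;  G = 25*sqrt(5)/8 + 125/8

Partials: r_u = (5*cos(u)*cos(v), 5*sin(v)*cos(u), -5*sin(u)), r_v = (-5*sin(u)*sin(v), 5*sin(u)*cos(v), 0). As functions of (u, v):
  E = r_u · r_u = 25,
  F = r_u · r_v = 0,
  G = r_v · r_v = 25*sin(u)^2.
Evaluating at (u, v) = (2*pi/5, -3*pi/5): E = 25, F = 0, G = 25*sqrt(5)/8 + 125/8.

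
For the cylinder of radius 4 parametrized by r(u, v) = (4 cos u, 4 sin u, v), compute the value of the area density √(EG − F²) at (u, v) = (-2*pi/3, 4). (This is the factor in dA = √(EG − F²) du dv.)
√(EG − F²)|_{(-2*pi/3, 4)} = 4

E = 16, F = 0, G = 1, so EG − F² = 16. Taking the positive square root: √(EG − F²) = 4. At (u, v) = (-2*pi/3, 4): 4.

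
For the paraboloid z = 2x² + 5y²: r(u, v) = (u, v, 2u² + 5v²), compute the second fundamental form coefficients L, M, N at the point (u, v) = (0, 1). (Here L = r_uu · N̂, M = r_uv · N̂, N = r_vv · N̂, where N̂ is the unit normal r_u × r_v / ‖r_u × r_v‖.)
L = 4*sqrt(101)/101;  M = 0;  N = 10*sqrt(101)/101

Compute the unit normal N̂(u, v) = (-4*u/sqrt(16*u^2 + 100*v^2 + 1), -10*v/sqrt(16*u^2 + 100*v^2 + 1), 1/sqrt(16*u^2 + 100*v^2 + 1)), and the second partials r_uu, r_uv, r_vv. Take dot products:
  L(u, v) = r_uu · N̂ = 4/sqrt(16*u^2 + 100*v^2 + 1),
  M(u, v) = r_uv · N̂ = 0,
  N(u, v) = r_vv · N̂ = 10/sqrt(16*u^2 + 100*v^2 + 1).
Evaluating at (u, v) = (0, 1):
  L = 4*sqrt(101)/101, M = 0, N = 10*sqrt(101)/101.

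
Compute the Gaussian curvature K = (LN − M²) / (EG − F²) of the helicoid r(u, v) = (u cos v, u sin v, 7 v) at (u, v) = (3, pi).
K = -49/3364

Coefficients of the first fundamental form: E = 1, F = 0, G = u^2 + 49.
Coefficients of the second fundamental form: L = 0, M = -7/sqrt(u^2 + 49), N = 0.
Assemble K = (LN − M²)/(EG − F²) = -49/(u^2 + 49)^2. At (u, v) = (3, pi): K = -49/3364.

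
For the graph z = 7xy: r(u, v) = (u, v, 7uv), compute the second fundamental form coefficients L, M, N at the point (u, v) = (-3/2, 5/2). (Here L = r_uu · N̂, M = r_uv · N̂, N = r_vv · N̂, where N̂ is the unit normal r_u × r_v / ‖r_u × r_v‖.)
L = 0;  M = 7*sqrt(1670)/835;  N = 0

Compute the unit normal N̂(u, v) = (-7*v/sqrt(49*u^2 + 49*v^2 + 1), -7*u/sqrt(49*u^2 + 49*v^2 + 1), 1/sqrt(49*u^2 + 49*v^2 + 1)), and the second partials r_uu, r_uv, r_vv. Take dot products:
  L(u, v) = r_uu · N̂ = 0,
  M(u, v) = r_uv · N̂ = 7/sqrt(49*u^2 + 49*v^2 + 1),
  N(u, v) = r_vv · N̂ = 0.
Evaluating at (u, v) = (-3/2, 5/2):
  L = 0, M = 7*sqrt(1670)/835, N = 0.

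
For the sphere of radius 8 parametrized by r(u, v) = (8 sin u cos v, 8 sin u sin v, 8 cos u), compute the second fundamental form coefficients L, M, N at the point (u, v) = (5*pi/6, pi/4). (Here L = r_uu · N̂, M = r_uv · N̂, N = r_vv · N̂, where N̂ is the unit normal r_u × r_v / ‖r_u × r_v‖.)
L = -8;  M = 0;  N = -2

Compute the unit normal N̂(u, v) = (sin(u)^2*cos(v)/Abs(sin(u)), sin(u)^2*sin(v)/Abs(sin(u)), sin(2*u)/(2*Abs(sin(u)))), and the second partials r_uu, r_uv, r_vv. Take dot products:
  L(u, v) = r_uu · N̂ = -8*sin(u)/Abs(sin(u)),
  M(u, v) = r_uv · N̂ = 0,
  N(u, v) = r_vv · N̂ = -8*sin(u)^3/Abs(sin(u)).
Evaluating at (u, v) = (5*pi/6, pi/4):
  L = -8, M = 0, N = -2.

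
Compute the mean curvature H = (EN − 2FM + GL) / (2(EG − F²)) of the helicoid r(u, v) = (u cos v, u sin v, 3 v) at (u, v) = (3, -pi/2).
H = 0

With E = 1, F = 0, G = u^2 + 9, L = 0, M = -3/sqrt(u^2 + 9), N = 0, assemble
  H = (EN − 2FM + GL) / (2(EG − F²)) = 0.
At (u, v) = (3, -pi/2): H = 0.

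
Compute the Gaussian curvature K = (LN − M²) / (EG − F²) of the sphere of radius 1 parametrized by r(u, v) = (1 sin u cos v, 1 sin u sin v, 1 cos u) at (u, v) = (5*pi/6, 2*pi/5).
K = 1

Coefficients of the first fundamental form: E = 1, F = 0, G = sin(u)^2.
Coefficients of the second fundamental form: L = -sin(u)/Abs(sin(u)), M = 0, N = -sin(u)^3/Abs(sin(u)).
Assemble K = (LN − M²)/(EG − F²) = 1. At (u, v) = (5*pi/6, 2*pi/5): K = 1.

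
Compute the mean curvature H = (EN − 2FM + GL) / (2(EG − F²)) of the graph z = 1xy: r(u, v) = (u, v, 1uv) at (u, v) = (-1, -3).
H = -3*sqrt(11)/121

With E = v^2 + 1, F = u*v, G = u^2 + 1, L = 0, M = 1/sqrt(u^2 + v^2 + 1), N = 0, assemble
  H = (EN − 2FM + GL) / (2(EG − F²)) = -u*v/(u^2 + v^2 + 1)^(3/2).
At (u, v) = (-1, -3): H = -3*sqrt(11)/121.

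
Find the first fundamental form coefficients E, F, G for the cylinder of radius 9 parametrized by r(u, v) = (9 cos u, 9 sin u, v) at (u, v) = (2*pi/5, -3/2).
E = 81;  F = 0;  G = 1

Partials: r_u = (-9*sin(u), 9*cos(u), 0), r_v = (0, 0, 1). As functions of (u, v):
  E = r_u · r_u = 81,
  F = r_u · r_v = 0,
  G = r_v · r_v = 1.
Evaluating at (u, v) = (2*pi/5, -3/2): E = 81, F = 0, G = 1.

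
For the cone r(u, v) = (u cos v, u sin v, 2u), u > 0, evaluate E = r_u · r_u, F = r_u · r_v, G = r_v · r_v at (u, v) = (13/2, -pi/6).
E = 5;  F = 0;  G = 169/4

Partials: r_u = (cos(v), sin(v), 2), r_v = (-u*sin(v), u*cos(v), 0). As functions of (u, v):
  E = r_u · r_u = 5,
  F = r_u · r_v = 0,
  G = r_v · r_v = u^2.
Evaluating at (u, v) = (13/2, -pi/6): E = 5, F = 0, G = 169/4.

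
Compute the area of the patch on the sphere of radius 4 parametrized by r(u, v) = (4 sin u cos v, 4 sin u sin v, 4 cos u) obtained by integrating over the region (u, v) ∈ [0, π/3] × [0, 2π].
Area = 16*pi

Area = ∫∫ √(EG − F²) du dv with √(EG − F²) = 16*Abs(sin(u)). Integrating over [0, π/3] × [0, 2π] gives 16*pi.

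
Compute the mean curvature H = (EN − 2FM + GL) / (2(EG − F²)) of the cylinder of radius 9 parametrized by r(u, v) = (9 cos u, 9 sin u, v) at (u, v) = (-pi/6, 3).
H = -1/18

With E = 81, F = 0, G = 1, L = -9, M = 0, N = 0, assemble
  H = (EN − 2FM + GL) / (2(EG − F²)) = -1/18.
At (u, v) = (-pi/6, 3): H = -1/18.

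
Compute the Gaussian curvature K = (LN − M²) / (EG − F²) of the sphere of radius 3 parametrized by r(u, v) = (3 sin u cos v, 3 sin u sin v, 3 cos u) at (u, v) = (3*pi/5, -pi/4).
K = 1/9

Coefficients of the first fundamental form: E = 9, F = 0, G = 9*sin(u)^2.
Coefficients of the second fundamental form: L = -3*sin(u)/Abs(sin(u)), M = 0, N = -3*sin(u)^3/Abs(sin(u)).
Assemble K = (LN − M²)/(EG − F²) = 1/9. At (u, v) = (3*pi/5, -pi/4): K = 1/9.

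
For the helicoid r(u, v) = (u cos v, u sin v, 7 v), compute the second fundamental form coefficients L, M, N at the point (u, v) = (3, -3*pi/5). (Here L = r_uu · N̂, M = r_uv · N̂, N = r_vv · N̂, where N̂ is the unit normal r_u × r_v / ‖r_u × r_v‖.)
L = 0;  M = -7*sqrt(58)/58;  N = 0

Compute the unit normal N̂(u, v) = (7*sin(v)/sqrt(u^2 + 49), -7*cos(v)/sqrt(u^2 + 49), u/sqrt(u^2 + 49)), and the second partials r_uu, r_uv, r_vv. Take dot products:
  L(u, v) = r_uu · N̂ = 0,
  M(u, v) = r_uv · N̂ = -7/sqrt(u^2 + 49),
  N(u, v) = r_vv · N̂ = 0.
Evaluating at (u, v) = (3, -3*pi/5):
  L = 0, M = -7*sqrt(58)/58, N = 0.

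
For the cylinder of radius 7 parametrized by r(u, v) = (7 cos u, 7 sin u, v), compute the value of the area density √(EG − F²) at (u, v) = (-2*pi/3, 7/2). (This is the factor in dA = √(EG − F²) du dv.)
√(EG − F²)|_{(-2*pi/3, 7/2)} = 7

E = 49, F = 0, G = 1, so EG − F² = 49. Taking the positive square root: √(EG − F²) = 7. At (u, v) = (-2*pi/3, 7/2): 7.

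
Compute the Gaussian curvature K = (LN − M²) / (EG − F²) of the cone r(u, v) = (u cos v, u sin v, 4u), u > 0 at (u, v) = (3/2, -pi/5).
K = 0

Coefficients of the first fundamental form: E = 17, F = 0, G = u^2.
Coefficients of the second fundamental form: L = 0, M = 0, N = 4*sqrt(17)*u^2/(17*Abs(u)).
Assemble K = (LN − M²)/(EG − F²) = 0. At (u, v) = (3/2, -pi/5): K = 0.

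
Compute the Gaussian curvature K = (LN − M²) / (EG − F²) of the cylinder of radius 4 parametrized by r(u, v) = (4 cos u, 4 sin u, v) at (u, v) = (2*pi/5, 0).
K = 0

Coefficients of the first fundamental form: E = 16, F = 0, G = 1.
Coefficients of the second fundamental form: L = -4, M = 0, N = 0.
Assemble K = (LN − M²)/(EG − F²) = 0. At (u, v) = (2*pi/5, 0): K = 0.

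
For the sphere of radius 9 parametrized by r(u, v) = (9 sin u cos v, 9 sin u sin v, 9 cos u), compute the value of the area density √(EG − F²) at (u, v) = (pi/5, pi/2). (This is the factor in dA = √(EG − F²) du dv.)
√(EG − F²)|_{(pi/5, pi/2)} = 81*sqrt(10 - 2*sqrt(5))/4

E = 81, F = 0, G = 81*sin(u)^2, so EG − F² = 6561*sin(u)^2. Taking the positive square root: √(EG − F²) = 81*Abs(sin(u)). At (u, v) = (pi/5, pi/2): 81*sqrt(10 - 2*sqrt(5))/4.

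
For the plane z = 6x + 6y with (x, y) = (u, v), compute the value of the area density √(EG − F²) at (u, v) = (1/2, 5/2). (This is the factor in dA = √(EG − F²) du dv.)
√(EG − F²)|_{(1/2, 5/2)} = sqrt(73)

E = 37, F = 36, G = 37, so EG − F² = 73. Taking the positive square root: √(EG − F²) = sqrt(73). At (u, v) = (1/2, 5/2): sqrt(73).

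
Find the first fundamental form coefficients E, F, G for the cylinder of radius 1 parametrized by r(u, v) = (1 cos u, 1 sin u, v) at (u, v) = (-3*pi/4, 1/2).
E = 1;  F = 0;  G = 1

Partials: r_u = (-sin(u), cos(u), 0), r_v = (0, 0, 1). As functions of (u, v):
  E = r_u · r_u = 1,
  F = r_u · r_v = 0,
  G = r_v · r_v = 1.
Evaluating at (u, v) = (-3*pi/4, 1/2): E = 1, F = 0, G = 1.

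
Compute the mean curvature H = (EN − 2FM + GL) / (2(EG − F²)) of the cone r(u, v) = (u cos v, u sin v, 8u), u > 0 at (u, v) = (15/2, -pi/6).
H = 8*sqrt(65)/975

With E = 65, F = 0, G = u^2, L = 0, M = 0, N = 8*sqrt(65)*u^2/(65*Abs(u)), assemble
  H = (EN − 2FM + GL) / (2(EG − F²)) = 4*sqrt(65)/(65*Abs(u)).
At (u, v) = (15/2, -pi/6): H = 8*sqrt(65)/975.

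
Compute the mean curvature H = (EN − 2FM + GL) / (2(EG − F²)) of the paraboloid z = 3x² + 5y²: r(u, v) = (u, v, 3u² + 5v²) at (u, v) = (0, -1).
H = 308*sqrt(101)/10201

With E = 36*u^2 + 1, F = 60*u*v, G = 100*v^2 + 1, L = 6/sqrt(36*u^2 + 100*v^2 + 1), M = 0, N = 10/sqrt(36*u^2 + 100*v^2 + 1), assemble
  H = (EN − 2FM + GL) / (2(EG − F²)) = 4*(45*u^2 + 75*v^2 + 2)/(36*u^2 + 100*v^2 + 1)^(3/2).
At (u, v) = (0, -1): H = 308*sqrt(101)/10201.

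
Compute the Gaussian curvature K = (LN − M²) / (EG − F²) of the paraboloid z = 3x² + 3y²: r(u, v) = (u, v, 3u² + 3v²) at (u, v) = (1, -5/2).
K = 9/17161

Coefficients of the first fundamental form: E = 36*u^2 + 1, F = 36*u*v, G = 36*v^2 + 1.
Coefficients of the second fundamental form: L = 6/sqrt(36*u^2 + 36*v^2 + 1), M = 0, N = 6/sqrt(36*u^2 + 36*v^2 + 1).
Assemble K = (LN − M²)/(EG − F²) = 36/(1296*u^4 + 2592*u^2*v^2 + 72*u^2 + 1296*v^4 + 72*v^2 + 1). At (u, v) = (1, -5/2): K = 9/17161.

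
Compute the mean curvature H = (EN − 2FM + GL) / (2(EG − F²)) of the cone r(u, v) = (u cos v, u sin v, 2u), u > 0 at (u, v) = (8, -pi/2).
H = sqrt(5)/40

With E = 5, F = 0, G = u^2, L = 0, M = 0, N = 2*sqrt(5)*u^2/(5*Abs(u)), assemble
  H = (EN − 2FM + GL) / (2(EG − F²)) = sqrt(5)/(5*Abs(u)).
At (u, v) = (8, -pi/2): H = sqrt(5)/40.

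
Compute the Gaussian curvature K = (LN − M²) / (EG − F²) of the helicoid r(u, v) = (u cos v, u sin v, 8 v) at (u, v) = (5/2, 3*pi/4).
K = -1024/78961

Coefficients of the first fundamental form: E = 1, F = 0, G = u^2 + 64.
Coefficients of the second fundamental form: L = 0, M = -8/sqrt(u^2 + 64), N = 0.
Assemble K = (LN − M²)/(EG − F²) = -64/(u^2 + 64)^2. At (u, v) = (5/2, 3*pi/4): K = -1024/78961.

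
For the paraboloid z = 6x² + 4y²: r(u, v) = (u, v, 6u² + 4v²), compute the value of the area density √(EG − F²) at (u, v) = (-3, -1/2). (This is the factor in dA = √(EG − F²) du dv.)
√(EG − F²)|_{(-3, -1/2)} = sqrt(1313)

E = 144*u^2 + 1, F = 96*u*v, G = 64*v^2 + 1, so EG − F² = 144*u^2 + 64*v^2 + 1. Taking the positive square root: √(EG − F²) = sqrt(144*u^2 + 64*v^2 + 1). At (u, v) = (-3, -1/2): sqrt(1313).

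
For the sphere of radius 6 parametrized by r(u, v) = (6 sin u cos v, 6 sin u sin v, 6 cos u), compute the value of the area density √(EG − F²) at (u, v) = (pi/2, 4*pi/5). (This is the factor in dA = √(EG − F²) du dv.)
√(EG − F²)|_{(pi/2, 4*pi/5)} = 36

E = 36, F = 0, G = 36*sin(u)^2, so EG − F² = 1296*sin(u)^2. Taking the positive square root: √(EG − F²) = 36*Abs(sin(u)). At (u, v) = (pi/2, 4*pi/5): 36.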